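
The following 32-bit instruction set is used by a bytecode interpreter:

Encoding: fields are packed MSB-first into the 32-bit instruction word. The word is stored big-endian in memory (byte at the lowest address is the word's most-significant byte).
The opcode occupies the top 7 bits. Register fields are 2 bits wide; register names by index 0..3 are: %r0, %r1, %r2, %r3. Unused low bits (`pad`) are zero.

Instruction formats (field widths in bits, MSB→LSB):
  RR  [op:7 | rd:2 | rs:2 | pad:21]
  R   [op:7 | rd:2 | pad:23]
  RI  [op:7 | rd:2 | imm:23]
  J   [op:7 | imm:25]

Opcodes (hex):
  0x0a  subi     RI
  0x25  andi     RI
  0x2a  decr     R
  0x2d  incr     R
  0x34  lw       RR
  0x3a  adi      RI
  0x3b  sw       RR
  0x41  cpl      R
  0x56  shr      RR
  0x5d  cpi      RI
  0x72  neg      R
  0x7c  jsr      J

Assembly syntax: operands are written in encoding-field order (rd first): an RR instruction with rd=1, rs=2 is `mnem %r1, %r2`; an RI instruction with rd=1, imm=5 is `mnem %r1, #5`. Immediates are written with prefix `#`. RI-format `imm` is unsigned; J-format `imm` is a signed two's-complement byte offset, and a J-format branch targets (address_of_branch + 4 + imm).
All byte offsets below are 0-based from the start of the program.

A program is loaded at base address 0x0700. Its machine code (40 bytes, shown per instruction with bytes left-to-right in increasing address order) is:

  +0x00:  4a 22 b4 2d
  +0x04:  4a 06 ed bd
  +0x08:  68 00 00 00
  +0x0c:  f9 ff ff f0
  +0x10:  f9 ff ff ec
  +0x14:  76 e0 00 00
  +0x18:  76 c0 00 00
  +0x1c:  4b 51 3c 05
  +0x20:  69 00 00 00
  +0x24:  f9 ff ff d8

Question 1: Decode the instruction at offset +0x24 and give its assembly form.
jsr #-40

[24] f9 ff ff d8 → 0xf9ffffd8
  op=0xf9ffffd8>>25=0x7c ⇒ jsr (J)
  imm@[24:0]=0x1ffffd8 (s25→-40) ⇒ #-40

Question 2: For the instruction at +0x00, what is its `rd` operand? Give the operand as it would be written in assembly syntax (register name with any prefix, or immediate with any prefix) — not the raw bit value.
[00] 4a 22 b4 2d → 0x4a22b42d
  opcode bits[31:25]=0x25: andi/RI
  [24:23] rd=0 = %r0
  [22:0] imm=2274349 = #2274349

%r0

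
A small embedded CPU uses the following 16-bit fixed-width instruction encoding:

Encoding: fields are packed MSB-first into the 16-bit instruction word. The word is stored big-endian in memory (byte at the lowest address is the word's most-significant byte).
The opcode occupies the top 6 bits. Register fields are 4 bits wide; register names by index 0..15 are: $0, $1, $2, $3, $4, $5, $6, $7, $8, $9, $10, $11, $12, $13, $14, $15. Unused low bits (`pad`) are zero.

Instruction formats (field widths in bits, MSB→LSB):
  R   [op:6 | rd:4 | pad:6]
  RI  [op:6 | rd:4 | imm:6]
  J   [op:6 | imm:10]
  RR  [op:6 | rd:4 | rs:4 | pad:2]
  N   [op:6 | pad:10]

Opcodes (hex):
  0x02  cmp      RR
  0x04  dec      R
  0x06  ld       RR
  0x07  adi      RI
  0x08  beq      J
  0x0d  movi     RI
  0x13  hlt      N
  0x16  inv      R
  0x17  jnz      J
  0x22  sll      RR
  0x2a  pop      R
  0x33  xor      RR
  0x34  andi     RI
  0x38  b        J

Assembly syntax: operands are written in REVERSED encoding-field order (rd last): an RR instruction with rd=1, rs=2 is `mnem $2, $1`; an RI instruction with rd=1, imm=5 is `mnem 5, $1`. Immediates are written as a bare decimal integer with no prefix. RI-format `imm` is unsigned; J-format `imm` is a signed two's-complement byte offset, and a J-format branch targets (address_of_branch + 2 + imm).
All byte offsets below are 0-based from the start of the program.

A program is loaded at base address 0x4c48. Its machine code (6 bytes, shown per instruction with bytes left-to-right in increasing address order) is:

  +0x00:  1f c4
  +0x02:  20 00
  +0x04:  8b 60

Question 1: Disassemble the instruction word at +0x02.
beq 0

[02] 20 00 → 0x2000
  op=0x2000>>10=0x8 ⇒ beq (J)
  [9:0] imm=0 = 0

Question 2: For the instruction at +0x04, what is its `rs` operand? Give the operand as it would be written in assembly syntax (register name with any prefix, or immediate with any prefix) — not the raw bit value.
$8

@+04  big-endian(8b 60) = 0x8b60
  top 6b → 0x22 → sll [RR]
  rd@[9:6]=0xd ⇒ $13
  rs@[5:2]=0x8 ⇒ $8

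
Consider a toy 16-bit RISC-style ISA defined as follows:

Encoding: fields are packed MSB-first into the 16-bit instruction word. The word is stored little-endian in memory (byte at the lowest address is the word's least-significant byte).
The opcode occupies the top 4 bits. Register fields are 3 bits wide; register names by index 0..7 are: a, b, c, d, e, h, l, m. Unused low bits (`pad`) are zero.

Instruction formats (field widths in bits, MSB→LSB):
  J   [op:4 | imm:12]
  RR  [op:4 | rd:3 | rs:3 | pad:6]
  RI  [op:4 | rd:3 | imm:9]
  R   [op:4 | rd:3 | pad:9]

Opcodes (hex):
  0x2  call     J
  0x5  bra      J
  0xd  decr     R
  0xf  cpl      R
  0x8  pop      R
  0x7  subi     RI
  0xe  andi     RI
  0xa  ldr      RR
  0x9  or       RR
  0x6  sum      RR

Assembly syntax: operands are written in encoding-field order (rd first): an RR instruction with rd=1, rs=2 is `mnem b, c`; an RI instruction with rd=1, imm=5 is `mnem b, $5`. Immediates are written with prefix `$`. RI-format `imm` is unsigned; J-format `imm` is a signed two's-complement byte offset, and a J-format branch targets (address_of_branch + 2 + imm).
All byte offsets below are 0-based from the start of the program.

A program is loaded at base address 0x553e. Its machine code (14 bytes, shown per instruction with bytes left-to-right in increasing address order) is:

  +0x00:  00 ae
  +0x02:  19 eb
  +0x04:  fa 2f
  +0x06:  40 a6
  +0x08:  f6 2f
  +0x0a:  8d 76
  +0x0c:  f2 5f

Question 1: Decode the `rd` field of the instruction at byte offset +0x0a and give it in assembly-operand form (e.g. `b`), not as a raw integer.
d

@+0a  little-endian(8d 76) = 0x768d
  op=0x768d>>12=0x7 ⇒ subi (RI)
  [11:9] rd=3 = d
  [8:0] imm=141 = $141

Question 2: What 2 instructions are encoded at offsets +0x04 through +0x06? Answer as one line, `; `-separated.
call $-6; ldr d, b

@+04  little-endian(fa 2f) = 0x2ffa
  top 4b → 0x2 → call [J]
  imm: (w>>0)&0xfff=0xffa (s12→-6) → $-6
@+06  little-endian(40 a6) = 0xa640
  top 4b → 0xa → ldr [RR]
  rd: (w>>9)&0x7=0x3 → d
  rs: (w>>6)&0x7=0x1 → b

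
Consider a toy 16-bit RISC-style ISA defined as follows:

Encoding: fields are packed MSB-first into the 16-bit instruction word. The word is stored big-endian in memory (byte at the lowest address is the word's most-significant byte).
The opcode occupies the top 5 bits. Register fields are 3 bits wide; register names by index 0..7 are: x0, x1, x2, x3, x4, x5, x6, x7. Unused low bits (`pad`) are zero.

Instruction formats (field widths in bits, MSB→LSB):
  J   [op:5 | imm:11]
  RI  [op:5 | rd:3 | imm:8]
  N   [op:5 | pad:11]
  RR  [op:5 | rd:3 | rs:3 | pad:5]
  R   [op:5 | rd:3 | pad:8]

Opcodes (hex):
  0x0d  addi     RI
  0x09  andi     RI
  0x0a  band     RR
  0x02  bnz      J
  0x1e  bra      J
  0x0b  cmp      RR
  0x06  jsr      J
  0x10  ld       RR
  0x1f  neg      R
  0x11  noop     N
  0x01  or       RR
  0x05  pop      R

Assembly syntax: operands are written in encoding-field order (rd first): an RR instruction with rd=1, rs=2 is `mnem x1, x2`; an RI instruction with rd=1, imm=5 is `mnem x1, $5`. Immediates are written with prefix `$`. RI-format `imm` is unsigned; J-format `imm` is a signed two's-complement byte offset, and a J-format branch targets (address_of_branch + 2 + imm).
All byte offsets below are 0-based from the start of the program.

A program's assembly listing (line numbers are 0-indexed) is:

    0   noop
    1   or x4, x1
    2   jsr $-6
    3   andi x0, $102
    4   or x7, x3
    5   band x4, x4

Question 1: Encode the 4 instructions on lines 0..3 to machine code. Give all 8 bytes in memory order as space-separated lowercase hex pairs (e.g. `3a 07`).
line 0 (noop): pack op=0x11:5|pad=0:11 = 0x8800; big→ 88 00
line 1 (or): pack op=0x1:5|rd=4:3|rs=1:3|pad=0:5 = 0x0c20; big→ 0c 20
line 2 (jsr): pack op=0x6:5|imm=-6:11 = 0x37fa; big→ 37 fa
line 3 (andi): pack op=0x9:5|rd=0:3|imm=102:8 = 0x4866; big→ 48 66

88 00 0c 20 37 fa 48 66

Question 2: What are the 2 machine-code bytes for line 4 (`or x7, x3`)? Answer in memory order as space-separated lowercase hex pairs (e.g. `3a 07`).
0f 60

L4: or op=0x1:5|rd=7:3|rs=3:3|pad=0:5 ⇒ 0x0f60 ⇒ big 0f 60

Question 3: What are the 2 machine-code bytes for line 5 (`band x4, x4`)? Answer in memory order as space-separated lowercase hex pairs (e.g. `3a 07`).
5. band fields op=0xa:5|rd=4:3|rs=4:3|pad=0:5 → word 5480h → 54 80

54 80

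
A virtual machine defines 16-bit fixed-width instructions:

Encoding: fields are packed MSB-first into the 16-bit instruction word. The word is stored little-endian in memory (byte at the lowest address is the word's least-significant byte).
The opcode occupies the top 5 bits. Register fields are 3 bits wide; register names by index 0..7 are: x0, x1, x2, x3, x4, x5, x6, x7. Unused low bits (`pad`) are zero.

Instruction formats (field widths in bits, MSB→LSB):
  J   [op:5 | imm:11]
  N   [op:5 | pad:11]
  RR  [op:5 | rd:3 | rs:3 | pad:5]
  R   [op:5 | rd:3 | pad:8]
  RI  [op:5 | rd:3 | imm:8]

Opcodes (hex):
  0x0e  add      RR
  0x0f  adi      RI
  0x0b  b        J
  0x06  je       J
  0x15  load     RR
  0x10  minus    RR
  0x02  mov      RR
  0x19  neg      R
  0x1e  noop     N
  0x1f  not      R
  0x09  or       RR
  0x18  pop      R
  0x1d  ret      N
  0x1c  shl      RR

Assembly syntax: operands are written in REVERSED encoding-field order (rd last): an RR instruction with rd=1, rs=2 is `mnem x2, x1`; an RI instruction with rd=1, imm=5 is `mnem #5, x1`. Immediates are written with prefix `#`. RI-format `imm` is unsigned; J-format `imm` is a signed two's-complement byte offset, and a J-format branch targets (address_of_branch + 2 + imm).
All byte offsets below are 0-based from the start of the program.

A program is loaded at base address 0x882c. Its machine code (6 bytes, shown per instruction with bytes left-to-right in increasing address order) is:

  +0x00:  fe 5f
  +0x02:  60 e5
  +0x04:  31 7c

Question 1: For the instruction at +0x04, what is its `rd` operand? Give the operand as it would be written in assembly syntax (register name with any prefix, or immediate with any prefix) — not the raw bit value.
off 0x04: read 31 7c as little → 0x7c31
  opcode bits[15:11]=0xf: adi/RI
  rd: (w>>8)&0x7=0x4 → x4
  imm: (w>>0)&0xff=0x31 → #49

x4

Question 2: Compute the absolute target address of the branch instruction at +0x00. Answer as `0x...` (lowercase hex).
0x882c

[00] fe 5f → 0x5ffe
  op=0x5ffe>>11=0xb ⇒ b (J)
  [10:0] imm=2046 (s11→-2) = #-2
  target = base 0x882c + off 0x00 + 2 + imm -2 = 0x882c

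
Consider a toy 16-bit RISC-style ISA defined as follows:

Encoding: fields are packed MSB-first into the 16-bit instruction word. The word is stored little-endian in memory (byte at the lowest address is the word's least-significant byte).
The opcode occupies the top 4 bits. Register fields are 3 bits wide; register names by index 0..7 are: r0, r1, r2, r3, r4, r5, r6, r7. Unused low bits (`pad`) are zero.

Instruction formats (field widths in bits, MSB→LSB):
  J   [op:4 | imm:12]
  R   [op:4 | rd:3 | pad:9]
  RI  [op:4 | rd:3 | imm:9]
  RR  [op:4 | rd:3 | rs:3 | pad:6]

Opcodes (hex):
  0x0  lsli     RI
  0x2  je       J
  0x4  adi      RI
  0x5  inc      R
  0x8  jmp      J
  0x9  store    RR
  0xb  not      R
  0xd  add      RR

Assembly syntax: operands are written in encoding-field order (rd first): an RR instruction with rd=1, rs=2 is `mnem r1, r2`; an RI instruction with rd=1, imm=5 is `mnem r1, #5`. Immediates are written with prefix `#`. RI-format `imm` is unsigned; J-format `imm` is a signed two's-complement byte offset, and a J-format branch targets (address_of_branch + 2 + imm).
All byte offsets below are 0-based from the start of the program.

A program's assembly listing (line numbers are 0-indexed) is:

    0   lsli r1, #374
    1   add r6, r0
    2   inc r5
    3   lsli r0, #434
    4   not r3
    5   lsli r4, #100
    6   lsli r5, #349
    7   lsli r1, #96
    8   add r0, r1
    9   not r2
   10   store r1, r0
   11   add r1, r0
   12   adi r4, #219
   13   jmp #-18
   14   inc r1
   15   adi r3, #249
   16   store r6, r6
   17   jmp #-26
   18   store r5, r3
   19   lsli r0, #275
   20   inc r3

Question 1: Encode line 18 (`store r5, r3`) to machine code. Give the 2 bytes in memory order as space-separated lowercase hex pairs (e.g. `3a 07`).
c0 9a

line 18 (store): pack op=0x9:4|rd=5:3|rs=3:3|pad=0:6 = 0x9ac0; little→ c0 9a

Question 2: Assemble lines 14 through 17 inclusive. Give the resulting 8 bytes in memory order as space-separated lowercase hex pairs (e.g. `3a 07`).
00 52 f9 46 80 9d e6 8f

14. inc fields op=0x5:4|rd=1:3|pad=0:9 → word 5200h → 00 52
15. adi fields op=0x4:4|rd=3:3|imm=249:9 → word 46f9h → f9 46
16. store fields op=0x9:4|rd=6:3|rs=6:3|pad=0:6 → word 9d80h → 80 9d
17. jmp fields op=0x8:4|imm=-26:12 → word 8fe6h → e6 8f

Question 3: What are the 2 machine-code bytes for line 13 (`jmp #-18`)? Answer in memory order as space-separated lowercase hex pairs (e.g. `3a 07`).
ee 8f

L13: jmp op=0x8:4|imm=-18:12 ⇒ 0x8fee ⇒ little ee 8f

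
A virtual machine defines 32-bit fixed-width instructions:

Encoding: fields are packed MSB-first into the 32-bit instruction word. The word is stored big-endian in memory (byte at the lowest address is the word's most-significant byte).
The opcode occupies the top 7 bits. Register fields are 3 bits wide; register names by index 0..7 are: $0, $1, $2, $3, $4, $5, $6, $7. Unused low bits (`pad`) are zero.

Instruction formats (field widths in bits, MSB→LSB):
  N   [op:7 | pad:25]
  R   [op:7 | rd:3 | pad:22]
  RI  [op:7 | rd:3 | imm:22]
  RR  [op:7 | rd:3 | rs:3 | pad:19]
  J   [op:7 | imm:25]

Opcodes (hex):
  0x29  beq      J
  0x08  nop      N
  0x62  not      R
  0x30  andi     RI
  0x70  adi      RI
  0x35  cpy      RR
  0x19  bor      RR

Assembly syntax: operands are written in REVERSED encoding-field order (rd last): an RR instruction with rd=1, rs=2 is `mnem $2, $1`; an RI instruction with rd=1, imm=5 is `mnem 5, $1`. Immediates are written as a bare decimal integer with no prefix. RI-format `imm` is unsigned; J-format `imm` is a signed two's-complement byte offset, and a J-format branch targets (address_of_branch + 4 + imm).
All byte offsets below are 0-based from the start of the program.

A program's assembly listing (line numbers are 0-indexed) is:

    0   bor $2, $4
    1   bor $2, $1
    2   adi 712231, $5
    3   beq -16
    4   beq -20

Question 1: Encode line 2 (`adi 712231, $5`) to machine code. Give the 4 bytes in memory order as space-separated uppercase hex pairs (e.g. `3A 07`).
L2: adi op=0x70:7|rd=5:3|imm=712231:22 ⇒ 0xe14ade27 ⇒ big e1 4a de 27

E1 4A DE 27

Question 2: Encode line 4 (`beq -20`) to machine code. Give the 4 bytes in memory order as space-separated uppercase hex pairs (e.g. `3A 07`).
53 FF FF EC

4. beq fields op=0x29:7|imm=-20:25 → word 53ffffech → 53 ff ff ec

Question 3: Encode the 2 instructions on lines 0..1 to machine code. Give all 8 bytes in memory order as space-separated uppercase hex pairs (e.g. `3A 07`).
33 10 00 00 32 50 00 00

line 0 (bor): pack op=0x19:7|rd=4:3|rs=2:3|pad=0:19 = 0x33100000; big→ 33 10 00 00
line 1 (bor): pack op=0x19:7|rd=1:3|rs=2:3|pad=0:19 = 0x32500000; big→ 32 50 00 00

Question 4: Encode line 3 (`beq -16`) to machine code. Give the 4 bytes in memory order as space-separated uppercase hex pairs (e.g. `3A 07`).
53 FF FF F0

L3: beq op=0x29:7|imm=-16:25 ⇒ 0x53fffff0 ⇒ big 53 ff ff f0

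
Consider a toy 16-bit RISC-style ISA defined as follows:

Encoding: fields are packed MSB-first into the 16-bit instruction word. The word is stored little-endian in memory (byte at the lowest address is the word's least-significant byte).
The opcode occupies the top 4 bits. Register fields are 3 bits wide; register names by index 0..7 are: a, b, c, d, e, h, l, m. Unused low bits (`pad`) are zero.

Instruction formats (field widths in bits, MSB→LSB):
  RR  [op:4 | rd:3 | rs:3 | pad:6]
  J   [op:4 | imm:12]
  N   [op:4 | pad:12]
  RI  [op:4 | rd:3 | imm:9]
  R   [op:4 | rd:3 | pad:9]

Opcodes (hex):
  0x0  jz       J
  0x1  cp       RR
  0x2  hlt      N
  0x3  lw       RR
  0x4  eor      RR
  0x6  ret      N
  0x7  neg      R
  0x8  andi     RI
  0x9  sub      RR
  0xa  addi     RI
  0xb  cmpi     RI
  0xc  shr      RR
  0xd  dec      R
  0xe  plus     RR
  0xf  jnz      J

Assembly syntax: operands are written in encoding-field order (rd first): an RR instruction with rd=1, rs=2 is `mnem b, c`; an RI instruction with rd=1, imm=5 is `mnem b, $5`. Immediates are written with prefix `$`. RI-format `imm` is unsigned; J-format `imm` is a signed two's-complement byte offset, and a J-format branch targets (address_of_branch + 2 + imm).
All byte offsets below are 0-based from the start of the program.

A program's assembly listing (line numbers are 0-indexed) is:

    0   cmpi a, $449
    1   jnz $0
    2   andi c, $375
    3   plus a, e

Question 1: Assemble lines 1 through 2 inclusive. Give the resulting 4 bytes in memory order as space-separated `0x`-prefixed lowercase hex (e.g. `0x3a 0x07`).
1. jnz fields op=0xf:4|imm=0:12 → word f000h → 00 f0
2. andi fields op=0x8:4|rd=2:3|imm=375:9 → word 8577h → 77 85

0x00 0xf0 0x77 0x85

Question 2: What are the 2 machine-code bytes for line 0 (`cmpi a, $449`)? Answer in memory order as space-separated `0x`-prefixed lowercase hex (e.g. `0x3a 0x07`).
0xc1 0xb1

line 0 (cmpi): pack op=0xb:4|rd=0:3|imm=449:9 = 0xb1c1; little→ c1 b1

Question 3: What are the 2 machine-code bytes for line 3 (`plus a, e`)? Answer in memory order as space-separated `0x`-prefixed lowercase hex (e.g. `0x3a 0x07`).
L3: plus op=0xe:4|rd=0:3|rs=4:3|pad=0:6 ⇒ 0xe100 ⇒ little 00 e1

0x00 0xe1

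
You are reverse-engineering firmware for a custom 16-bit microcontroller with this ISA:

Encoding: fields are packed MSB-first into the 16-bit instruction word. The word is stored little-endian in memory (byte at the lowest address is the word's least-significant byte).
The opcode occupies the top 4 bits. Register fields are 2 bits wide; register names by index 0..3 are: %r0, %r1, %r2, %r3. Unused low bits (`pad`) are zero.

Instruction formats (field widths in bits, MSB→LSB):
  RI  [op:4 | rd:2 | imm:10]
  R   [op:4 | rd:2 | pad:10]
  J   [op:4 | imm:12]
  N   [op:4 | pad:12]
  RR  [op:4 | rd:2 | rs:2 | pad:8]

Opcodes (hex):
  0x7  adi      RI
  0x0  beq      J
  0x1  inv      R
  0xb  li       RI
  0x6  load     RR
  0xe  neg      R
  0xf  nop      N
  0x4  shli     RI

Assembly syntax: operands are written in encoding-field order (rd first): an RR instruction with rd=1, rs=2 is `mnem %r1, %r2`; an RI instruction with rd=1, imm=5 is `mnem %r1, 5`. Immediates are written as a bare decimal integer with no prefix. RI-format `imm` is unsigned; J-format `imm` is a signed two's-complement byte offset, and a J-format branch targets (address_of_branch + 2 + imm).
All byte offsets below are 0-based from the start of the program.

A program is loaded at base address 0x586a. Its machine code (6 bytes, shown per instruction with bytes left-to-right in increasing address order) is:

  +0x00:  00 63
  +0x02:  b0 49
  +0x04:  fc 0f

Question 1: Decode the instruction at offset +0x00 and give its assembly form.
@+00  little-endian(00 63) = 0x6300
  op=0x6300>>12=0x6 ⇒ load (RR)
  rd: (w>>10)&0x3=0x0 → %r0
  rs: (w>>8)&0x3=0x3 → %r3

load %r0, %r3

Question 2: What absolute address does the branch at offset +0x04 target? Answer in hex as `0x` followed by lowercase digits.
0x586c

[04] fc 0f → 0x0ffc
  opcode bits[15:12]=0x0: beq/J
  [11:0] imm=4092 (s12→-4) = -4
  target = base 0x586a + off 0x04 + 2 + imm -4 = 0x586c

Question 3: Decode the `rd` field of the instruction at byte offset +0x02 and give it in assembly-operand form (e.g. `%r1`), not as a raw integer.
%r2

@+02  little-endian(b0 49) = 0x49b0
  top 4b → 0x4 → shli [RI]
  [11:10] rd=2 = %r2
  [9:0] imm=432 = 432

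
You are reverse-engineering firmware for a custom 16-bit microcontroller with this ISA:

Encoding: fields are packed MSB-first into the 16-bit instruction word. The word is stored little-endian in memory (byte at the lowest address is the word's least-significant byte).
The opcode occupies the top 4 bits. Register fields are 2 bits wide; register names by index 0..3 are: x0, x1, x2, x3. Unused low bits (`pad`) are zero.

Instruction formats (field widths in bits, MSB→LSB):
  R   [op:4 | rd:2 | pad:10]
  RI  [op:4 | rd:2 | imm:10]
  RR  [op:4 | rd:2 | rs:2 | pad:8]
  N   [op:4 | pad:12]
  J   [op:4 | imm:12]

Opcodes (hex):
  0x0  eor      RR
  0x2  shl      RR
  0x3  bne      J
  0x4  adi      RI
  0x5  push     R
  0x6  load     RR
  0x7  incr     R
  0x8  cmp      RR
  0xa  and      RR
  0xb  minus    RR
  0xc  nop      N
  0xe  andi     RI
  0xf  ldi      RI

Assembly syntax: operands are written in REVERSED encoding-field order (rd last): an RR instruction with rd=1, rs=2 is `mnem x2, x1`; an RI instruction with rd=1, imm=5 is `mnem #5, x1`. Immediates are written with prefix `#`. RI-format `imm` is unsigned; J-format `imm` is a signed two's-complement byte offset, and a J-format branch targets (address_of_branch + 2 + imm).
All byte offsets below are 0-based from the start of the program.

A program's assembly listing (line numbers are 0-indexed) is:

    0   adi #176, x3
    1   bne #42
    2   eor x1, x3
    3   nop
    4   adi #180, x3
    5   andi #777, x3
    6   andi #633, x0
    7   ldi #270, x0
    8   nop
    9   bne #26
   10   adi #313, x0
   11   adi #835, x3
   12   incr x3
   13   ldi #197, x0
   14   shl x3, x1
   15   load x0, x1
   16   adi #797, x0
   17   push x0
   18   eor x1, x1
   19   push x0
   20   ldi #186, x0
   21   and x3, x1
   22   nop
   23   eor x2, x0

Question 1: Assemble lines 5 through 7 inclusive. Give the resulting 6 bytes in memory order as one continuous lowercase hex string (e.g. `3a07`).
09ef79e20ef1

L5: andi op=0xe:4|rd=3:2|imm=777:10 ⇒ 0xef09 ⇒ little 09 ef
L6: andi op=0xe:4|rd=0:2|imm=633:10 ⇒ 0xe279 ⇒ little 79 e2
L7: ldi op=0xf:4|rd=0:2|imm=270:10 ⇒ 0xf10e ⇒ little 0e f1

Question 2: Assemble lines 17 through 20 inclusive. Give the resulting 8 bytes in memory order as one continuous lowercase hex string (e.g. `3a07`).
005000050050baf0

L17: push op=0x5:4|rd=0:2|pad=0:10 ⇒ 0x5000 ⇒ little 00 50
L18: eor op=0x0:4|rd=1:2|rs=1:2|pad=0:8 ⇒ 0x0500 ⇒ little 00 05
L19: push op=0x5:4|rd=0:2|pad=0:10 ⇒ 0x5000 ⇒ little 00 50
L20: ldi op=0xf:4|rd=0:2|imm=186:10 ⇒ 0xf0ba ⇒ little ba f0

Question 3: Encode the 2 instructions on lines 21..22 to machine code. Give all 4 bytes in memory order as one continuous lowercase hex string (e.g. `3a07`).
L21: and op=0xa:4|rd=1:2|rs=3:2|pad=0:8 ⇒ 0xa700 ⇒ little 00 a7
L22: nop op=0xc:4|pad=0:12 ⇒ 0xc000 ⇒ little 00 c0

00a700c0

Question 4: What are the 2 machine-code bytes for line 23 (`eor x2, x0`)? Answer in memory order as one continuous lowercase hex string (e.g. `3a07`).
0002

23. eor fields op=0x0:4|rd=0:2|rs=2:2|pad=0:8 → word 0200h → 00 02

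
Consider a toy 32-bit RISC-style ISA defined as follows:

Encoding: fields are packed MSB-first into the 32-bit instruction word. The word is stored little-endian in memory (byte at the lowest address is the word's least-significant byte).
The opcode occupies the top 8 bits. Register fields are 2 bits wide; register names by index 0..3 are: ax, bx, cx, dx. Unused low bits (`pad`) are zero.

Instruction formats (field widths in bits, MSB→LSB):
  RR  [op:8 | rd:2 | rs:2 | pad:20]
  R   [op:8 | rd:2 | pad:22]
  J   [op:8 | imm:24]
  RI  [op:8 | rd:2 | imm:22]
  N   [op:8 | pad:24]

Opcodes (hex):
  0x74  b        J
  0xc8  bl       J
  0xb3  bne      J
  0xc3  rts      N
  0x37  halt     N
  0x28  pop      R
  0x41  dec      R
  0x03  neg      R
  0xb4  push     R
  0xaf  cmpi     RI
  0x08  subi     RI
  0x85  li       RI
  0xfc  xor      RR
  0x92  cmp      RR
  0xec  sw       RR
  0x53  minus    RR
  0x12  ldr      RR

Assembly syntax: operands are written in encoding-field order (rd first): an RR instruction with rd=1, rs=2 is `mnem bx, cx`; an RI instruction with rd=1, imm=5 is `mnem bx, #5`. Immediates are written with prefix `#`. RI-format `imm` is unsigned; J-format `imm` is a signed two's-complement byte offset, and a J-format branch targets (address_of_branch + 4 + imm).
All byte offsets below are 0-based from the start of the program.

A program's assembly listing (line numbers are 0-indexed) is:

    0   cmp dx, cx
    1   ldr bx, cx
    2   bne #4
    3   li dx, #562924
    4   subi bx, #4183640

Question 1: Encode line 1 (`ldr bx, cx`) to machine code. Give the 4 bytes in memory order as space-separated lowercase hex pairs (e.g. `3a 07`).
line 1 (ldr): pack op=0x12:8|rd=1:2|rs=2:2|pad=0:20 = 0x12600000; little→ 00 00 60 12

00 00 60 12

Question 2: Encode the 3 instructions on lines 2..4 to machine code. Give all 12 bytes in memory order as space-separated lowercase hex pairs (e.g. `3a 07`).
2. bne fields op=0xb3:8|imm=4:24 → word b3000004h → 04 00 00 b3
3. li fields op=0x85:8|rd=3:2|imm=562924:22 → word 85c896ech → ec 96 c8 85
4. subi fields op=0x8:8|rd=1:2|imm=4183640:22 → word 087fd658h → 58 d6 7f 08

04 00 00 b3 ec 96 c8 85 58 d6 7f 08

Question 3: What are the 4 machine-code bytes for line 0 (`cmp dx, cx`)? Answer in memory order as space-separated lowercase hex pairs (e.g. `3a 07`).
00 00 e0 92

line 0 (cmp): pack op=0x92:8|rd=3:2|rs=2:2|pad=0:20 = 0x92e00000; little→ 00 00 e0 92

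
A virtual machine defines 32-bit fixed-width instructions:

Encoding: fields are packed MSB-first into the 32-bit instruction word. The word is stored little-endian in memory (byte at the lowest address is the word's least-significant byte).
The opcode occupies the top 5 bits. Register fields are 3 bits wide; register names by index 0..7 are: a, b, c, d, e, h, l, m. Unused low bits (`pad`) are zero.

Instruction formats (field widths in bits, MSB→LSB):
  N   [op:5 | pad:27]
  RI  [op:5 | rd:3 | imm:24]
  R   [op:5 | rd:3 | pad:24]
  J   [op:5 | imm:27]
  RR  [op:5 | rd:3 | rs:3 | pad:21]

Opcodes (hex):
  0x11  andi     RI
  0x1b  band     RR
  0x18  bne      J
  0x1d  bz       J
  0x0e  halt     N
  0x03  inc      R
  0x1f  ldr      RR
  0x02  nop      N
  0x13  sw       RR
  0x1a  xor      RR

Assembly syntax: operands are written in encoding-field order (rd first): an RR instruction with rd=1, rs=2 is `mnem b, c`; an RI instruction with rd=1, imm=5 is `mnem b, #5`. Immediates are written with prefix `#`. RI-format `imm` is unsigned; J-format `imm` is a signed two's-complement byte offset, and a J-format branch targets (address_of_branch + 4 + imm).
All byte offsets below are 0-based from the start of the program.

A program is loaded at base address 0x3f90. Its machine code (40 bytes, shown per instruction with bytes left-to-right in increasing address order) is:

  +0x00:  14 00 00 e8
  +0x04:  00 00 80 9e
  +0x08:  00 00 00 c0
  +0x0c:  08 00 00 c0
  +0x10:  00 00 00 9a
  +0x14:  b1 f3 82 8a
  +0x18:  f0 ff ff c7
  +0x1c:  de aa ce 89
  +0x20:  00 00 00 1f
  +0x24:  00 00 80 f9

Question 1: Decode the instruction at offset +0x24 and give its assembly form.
ldr b, e

[24] 00 00 80 f9 → 0xf9800000
  op=0xf9800000>>27=0x1f ⇒ ldr (RR)
  rd: (w>>24)&0x7=0x1 → b
  rs: (w>>21)&0x7=0x4 → e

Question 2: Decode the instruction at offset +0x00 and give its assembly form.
bz #20

@+00  little-endian(14 00 00 e8) = 0xe8000014
  opcode bits[31:27]=0x1d: bz/J
  [26:0] imm=20 = #20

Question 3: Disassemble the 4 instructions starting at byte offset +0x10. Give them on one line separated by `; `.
sw c, a; andi c, #8582065; bne #-16; andi b, #13544158

[10] 00 00 00 9a → 0x9a000000
  top 5b → 0x13 → sw [RR]
  rd@[26:24]=0x2 ⇒ c
  rs@[23:21]=0x0 ⇒ a
[14] b1 f3 82 8a → 0x8a82f3b1
  top 5b → 0x11 → andi [RI]
  rd@[26:24]=0x2 ⇒ c
  imm@[23:0]=0x82f3b1 ⇒ #8582065
[18] f0 ff ff c7 → 0xc7fffff0
  top 5b → 0x18 → bne [J]
  imm@[26:0]=0x7fffff0 (s27→-16) ⇒ #-16
[1c] de aa ce 89 → 0x89ceaade
  top 5b → 0x11 → andi [RI]
  rd@[26:24]=0x1 ⇒ b
  imm@[23:0]=0xceaade ⇒ #13544158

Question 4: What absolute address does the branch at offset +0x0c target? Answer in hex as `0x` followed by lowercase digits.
0x3fa8

+0x0c: 08 00 00 c0 ⇒ word 0xc0000008 (little)
  top 5b → 0x18 → bne [J]
  imm: (w>>0)&0x7ffffff=0x8 → #8
  target = base 0x3f90 + off 0x0c + 4 + imm 8 = 0x3fa8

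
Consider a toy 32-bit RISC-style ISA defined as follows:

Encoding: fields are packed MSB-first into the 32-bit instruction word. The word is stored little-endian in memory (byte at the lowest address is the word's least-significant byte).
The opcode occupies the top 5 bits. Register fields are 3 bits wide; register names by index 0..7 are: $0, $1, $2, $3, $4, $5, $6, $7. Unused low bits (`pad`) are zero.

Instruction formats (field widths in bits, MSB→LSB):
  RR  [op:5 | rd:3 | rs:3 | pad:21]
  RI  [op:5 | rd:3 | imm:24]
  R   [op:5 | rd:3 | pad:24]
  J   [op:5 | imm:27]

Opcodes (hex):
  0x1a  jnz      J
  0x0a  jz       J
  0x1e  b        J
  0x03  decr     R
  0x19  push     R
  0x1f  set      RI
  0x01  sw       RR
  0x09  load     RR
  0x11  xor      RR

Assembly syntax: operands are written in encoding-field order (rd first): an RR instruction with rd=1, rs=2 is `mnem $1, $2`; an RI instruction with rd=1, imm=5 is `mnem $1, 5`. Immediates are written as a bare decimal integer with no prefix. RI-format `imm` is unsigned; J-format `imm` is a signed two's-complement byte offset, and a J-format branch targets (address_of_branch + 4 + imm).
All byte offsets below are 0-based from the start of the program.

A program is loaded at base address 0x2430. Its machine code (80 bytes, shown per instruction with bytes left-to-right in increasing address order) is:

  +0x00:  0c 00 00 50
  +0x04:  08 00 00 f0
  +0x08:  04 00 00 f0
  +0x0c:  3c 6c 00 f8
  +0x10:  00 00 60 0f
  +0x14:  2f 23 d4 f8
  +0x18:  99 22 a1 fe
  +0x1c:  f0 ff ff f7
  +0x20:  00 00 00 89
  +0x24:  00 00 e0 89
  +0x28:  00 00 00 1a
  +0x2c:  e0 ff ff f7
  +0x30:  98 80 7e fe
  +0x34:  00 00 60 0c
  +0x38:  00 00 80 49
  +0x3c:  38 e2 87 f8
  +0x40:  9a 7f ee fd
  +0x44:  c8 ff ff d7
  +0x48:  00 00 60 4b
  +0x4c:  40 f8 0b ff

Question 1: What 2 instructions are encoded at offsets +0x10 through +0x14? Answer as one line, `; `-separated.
sw $7, $3; set $0, 13902639

+0x10: 00 00 60 0f ⇒ word 0x0f600000 (little)
  op=0x0f600000>>27=0x1 ⇒ sw (RR)
  rd: (w>>24)&0x7=0x7 → $7
  rs: (w>>21)&0x7=0x3 → $3
+0x14: 2f 23 d4 f8 ⇒ word 0xf8d4232f (little)
  op=0xf8d4232f>>27=0x1f ⇒ set (RI)
  rd: (w>>24)&0x7=0x0 → $0
  imm: (w>>0)&0xffffff=0xd4232f → 13902639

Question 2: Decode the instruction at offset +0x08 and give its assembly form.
b 4

+0x08: 04 00 00 f0 ⇒ word 0xf0000004 (little)
  top 5b → 0x1e → b [J]
  [26:0] imm=4 = 4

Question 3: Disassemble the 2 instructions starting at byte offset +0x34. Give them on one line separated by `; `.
sw $4, $3; load $1, $4

[34] 00 00 60 0c → 0x0c600000
  opcode bits[31:27]=0x1: sw/RR
  rd: (w>>24)&0x7=0x4 → $4
  rs: (w>>21)&0x7=0x3 → $3
[38] 00 00 80 49 → 0x49800000
  opcode bits[31:27]=0x9: load/RR
  rd: (w>>24)&0x7=0x1 → $1
  rs: (w>>21)&0x7=0x4 → $4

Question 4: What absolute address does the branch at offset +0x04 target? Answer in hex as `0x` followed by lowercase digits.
0x2440

@+04  little-endian(08 00 00 f0) = 0xf0000008
  opcode bits[31:27]=0x1e: b/J
  [26:0] imm=8 = 8
  target = base 0x2430 + off 0x04 + 4 + imm 8 = 0x2440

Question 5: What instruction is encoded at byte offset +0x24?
xor $1, $7

+0x24: 00 00 e0 89 ⇒ word 0x89e00000 (little)
  top 5b → 0x11 → xor [RR]
  rd@[26:24]=0x1 ⇒ $1
  rs@[23:21]=0x7 ⇒ $7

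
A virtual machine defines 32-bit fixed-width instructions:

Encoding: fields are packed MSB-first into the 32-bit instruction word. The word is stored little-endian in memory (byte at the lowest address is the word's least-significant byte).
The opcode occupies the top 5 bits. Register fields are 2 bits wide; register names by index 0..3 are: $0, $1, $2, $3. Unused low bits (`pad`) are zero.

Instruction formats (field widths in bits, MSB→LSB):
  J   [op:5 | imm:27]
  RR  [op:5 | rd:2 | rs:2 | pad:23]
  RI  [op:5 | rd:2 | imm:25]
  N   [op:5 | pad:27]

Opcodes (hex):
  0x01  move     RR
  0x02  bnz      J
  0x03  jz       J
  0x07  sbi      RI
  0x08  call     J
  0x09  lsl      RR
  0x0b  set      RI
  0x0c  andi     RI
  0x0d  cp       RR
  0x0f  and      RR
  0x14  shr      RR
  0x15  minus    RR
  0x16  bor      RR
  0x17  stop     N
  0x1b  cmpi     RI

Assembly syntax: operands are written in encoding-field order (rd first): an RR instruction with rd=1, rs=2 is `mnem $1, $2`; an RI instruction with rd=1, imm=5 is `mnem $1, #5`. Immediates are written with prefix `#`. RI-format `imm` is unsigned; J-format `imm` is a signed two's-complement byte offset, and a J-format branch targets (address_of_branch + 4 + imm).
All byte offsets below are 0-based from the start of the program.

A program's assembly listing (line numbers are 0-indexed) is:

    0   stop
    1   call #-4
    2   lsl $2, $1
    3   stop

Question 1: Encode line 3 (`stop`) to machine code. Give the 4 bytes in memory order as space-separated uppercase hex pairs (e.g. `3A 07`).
00 00 00 B8

line 3 (stop): pack op=0x17:5|pad=0:27 = 0xb8000000; little→ 00 00 00 b8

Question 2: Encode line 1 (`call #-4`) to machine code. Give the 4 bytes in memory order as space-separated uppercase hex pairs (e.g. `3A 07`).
line 1 (call): pack op=0x8:5|imm=-4:27 = 0x47fffffc; little→ fc ff ff 47

FC FF FF 47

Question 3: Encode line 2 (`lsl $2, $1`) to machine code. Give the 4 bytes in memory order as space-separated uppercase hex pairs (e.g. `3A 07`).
L2: lsl op=0x9:5|rd=2:2|rs=1:2|pad=0:23 ⇒ 0x4c800000 ⇒ little 00 00 80 4c

00 00 80 4C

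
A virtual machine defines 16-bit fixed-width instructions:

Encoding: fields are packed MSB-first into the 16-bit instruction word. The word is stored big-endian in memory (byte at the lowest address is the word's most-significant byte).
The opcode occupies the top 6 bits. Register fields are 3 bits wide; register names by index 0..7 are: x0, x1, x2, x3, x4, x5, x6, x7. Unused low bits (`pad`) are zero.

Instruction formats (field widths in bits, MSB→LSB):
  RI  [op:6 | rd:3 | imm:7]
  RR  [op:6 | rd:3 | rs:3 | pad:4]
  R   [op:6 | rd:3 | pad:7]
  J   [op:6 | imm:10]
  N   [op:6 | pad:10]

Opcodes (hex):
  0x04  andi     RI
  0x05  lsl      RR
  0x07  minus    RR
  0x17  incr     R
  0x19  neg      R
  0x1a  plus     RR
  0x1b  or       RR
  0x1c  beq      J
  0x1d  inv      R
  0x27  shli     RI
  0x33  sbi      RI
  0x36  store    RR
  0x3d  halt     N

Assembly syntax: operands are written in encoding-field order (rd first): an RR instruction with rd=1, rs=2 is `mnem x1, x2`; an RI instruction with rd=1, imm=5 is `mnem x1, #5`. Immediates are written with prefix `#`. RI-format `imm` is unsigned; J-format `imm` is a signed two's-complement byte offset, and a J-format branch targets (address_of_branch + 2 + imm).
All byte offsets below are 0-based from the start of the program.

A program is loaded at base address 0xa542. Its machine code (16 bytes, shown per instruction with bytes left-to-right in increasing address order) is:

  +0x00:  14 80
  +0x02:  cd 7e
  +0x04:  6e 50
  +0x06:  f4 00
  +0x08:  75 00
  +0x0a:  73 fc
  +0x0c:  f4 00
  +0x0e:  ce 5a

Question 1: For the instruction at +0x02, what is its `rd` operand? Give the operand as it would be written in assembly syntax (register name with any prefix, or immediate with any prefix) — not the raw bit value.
off 0x02: read cd 7e as big → 0xcd7e
  opcode bits[15:10]=0x33: sbi/RI
  rd@[9:7]=0x2 ⇒ x2
  imm@[6:0]=0x7e ⇒ #126

x2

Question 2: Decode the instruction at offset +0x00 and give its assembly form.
lsl x1, x0

[00] 14 80 → 0x1480
  op=0x1480>>10=0x5 ⇒ lsl (RR)
  [9:7] rd=1 = x1
  [6:4] rs=0 = x0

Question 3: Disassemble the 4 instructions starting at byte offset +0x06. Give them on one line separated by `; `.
halt; inv x2; beq #-4; halt

+0x06: f4 00 ⇒ word 0xf400 (big)
  top 6b → 0x3d → halt [N]
+0x08: 75 00 ⇒ word 0x7500 (big)
  top 6b → 0x1d → inv [R]
  [9:7] rd=2 = x2
+0x0a: 73 fc ⇒ word 0x73fc (big)
  top 6b → 0x1c → beq [J]
  [9:0] imm=1020 (s10→-4) = #-4
+0x0c: f4 00 ⇒ word 0xf400 (big)
  top 6b → 0x3d → halt [N]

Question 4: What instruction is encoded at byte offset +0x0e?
sbi x4, #90

off 0x0e: read ce 5a as big → 0xce5a
  opcode bits[15:10]=0x33: sbi/RI
  [9:7] rd=4 = x4
  [6:0] imm=90 = #90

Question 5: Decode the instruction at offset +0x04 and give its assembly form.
off 0x04: read 6e 50 as big → 0x6e50
  opcode bits[15:10]=0x1b: or/RR
  [9:7] rd=4 = x4
  [6:4] rs=5 = x5

or x4, x5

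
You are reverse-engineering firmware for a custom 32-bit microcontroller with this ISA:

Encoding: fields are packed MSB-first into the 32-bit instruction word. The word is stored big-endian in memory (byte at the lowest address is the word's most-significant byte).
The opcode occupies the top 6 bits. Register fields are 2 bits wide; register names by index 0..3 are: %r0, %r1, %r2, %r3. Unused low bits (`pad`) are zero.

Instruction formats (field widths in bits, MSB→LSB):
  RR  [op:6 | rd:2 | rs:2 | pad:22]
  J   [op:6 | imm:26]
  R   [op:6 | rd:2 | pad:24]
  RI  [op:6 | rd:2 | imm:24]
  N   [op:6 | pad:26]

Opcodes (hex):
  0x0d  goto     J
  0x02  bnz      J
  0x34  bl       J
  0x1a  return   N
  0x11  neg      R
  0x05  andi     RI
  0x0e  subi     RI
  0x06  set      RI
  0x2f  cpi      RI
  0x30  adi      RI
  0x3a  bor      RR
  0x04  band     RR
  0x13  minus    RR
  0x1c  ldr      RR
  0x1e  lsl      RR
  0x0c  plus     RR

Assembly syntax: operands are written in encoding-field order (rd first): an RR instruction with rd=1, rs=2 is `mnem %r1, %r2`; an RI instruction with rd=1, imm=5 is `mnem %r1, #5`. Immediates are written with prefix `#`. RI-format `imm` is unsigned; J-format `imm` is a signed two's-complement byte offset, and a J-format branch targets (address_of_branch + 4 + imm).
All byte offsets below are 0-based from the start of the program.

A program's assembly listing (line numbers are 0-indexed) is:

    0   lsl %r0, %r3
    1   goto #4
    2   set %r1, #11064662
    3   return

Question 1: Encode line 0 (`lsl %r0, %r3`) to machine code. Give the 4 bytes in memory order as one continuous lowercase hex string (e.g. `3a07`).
0. lsl fields op=0x1e:6|rd=0:2|rs=3:2|pad=0:22 → word 78c00000h → 78 c0 00 00

78c00000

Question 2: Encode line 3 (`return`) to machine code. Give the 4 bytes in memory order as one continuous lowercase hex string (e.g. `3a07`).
line 3 (return): pack op=0x1a:6|pad=0:26 = 0x68000000; big→ 68 00 00 00

68000000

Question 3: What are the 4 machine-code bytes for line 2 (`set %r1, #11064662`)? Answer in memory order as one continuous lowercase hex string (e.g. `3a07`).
19a8d556

2. set fields op=0x6:6|rd=1:2|imm=11064662:24 → word 19a8d556h → 19 a8 d5 56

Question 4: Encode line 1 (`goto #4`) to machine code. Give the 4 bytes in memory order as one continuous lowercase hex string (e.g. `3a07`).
1. goto fields op=0xd:6|imm=4:26 → word 34000004h → 34 00 00 04

34000004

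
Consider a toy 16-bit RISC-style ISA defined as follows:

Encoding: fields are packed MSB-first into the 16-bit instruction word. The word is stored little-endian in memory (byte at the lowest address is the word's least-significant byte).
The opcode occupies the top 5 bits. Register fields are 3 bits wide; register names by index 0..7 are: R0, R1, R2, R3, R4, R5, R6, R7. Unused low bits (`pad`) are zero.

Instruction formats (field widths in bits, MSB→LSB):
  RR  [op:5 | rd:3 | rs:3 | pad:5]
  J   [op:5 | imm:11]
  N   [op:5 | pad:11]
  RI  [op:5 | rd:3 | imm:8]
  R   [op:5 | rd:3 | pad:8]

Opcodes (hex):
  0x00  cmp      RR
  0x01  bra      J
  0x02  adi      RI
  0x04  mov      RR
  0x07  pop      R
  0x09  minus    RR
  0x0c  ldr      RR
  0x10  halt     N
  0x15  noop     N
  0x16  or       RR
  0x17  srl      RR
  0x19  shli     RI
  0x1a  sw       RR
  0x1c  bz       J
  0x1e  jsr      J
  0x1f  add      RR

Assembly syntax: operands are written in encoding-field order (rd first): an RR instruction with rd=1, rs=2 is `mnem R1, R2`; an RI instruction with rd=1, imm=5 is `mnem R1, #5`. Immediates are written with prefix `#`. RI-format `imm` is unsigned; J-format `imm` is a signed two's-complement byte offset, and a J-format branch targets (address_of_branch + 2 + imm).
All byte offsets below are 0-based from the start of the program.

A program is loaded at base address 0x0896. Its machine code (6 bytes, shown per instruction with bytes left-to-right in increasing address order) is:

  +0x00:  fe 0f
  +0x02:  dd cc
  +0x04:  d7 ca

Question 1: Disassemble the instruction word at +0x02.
shli R4, #221

off 0x02: read dd cc as little → 0xccdd
  op=0xccdd>>11=0x19 ⇒ shli (RI)
  rd: (w>>8)&0x7=0x4 → R4
  imm: (w>>0)&0xff=0xdd → #221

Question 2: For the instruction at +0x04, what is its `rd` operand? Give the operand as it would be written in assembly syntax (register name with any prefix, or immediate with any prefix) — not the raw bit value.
off 0x04: read d7 ca as little → 0xcad7
  op=0xcad7>>11=0x19 ⇒ shli (RI)
  [10:8] rd=2 = R2
  [7:0] imm=215 = #215

R2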